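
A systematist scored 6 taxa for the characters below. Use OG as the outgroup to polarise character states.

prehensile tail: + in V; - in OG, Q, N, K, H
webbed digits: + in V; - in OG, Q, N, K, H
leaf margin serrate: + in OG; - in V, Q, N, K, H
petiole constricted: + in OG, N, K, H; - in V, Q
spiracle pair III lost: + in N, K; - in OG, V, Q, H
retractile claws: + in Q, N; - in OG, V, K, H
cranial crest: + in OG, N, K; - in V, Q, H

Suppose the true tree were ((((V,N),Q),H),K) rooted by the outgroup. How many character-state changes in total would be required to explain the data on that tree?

11

Map each character onto ((((V,N),Q),H),K) (rooted by OG) and count the minimum state changes it requires (Fitch parsimony):
prehensile tail: 1; webbed digits: 1; leaf margin serrate: 1; petiole constricted: 2; spiracle pair III lost: 2; retractile claws: 2; cranial crest: 2.
Total tree length = 11.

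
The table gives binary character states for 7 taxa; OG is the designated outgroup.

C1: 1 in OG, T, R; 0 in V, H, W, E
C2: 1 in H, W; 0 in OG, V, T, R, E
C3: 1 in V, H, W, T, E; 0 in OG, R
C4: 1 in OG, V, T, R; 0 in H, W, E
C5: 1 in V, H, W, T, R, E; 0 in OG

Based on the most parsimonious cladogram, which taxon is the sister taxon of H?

W

Character polarity is set by the outgroup: the derived state is whichever differs from the outgroup's state, so for C1, C4 the derived state is '0', and for the remaining characters it is '1'.
Only E, H, V, and W show the derived state '0' for C1, supporting them as a clade.
C2 (derived state '1') is shared by H and W — a synapomorphy uniting that clade.
C3 (derived state '1') is shared by E, H, T, V, and W — a synapomorphy uniting that clade.
C4 (derived state '0') is shared by E, H, and W — a synapomorphy uniting that clade.
C5 (derived state '1') is shared by all ingroup taxa — unites the whole ingroup.
Most parsimonious ingroup topology: (((V,((H,W),E)),T),R).
H and W form a cherry on this tree, so they are sister taxa.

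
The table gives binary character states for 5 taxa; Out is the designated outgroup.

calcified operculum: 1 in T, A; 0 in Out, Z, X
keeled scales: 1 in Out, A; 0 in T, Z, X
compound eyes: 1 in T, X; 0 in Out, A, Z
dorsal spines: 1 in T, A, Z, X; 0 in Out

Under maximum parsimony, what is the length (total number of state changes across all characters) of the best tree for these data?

Character polarity is set by the outgroup: the derived state is whichever differs from the outgroup's state, so for keeled scales the derived state is '0', and for the remaining characters it is '1'.
calcified operculum groups A and T, which is incompatible with the clades supported by the remaining characters; treating it as convergent (homoplasy) costs fewer steps than any alternative tree.
Only T, X, and Z show the derived state '0' for keeled scales, supporting them as a clade.
compound eyes (derived state '1') is shared by T and X — a synapomorphy uniting that clade.
dorsal spines (derived state '1') is shared by all ingroup taxa — unites the whole ingroup.
Most parsimonious ingroup topology: (((T,X),Z),A).
Changes per character on this tree: calcified operculum: 2; keeled scales: 1; compound eyes: 1; dorsal spines: 1.
Total = 5.

5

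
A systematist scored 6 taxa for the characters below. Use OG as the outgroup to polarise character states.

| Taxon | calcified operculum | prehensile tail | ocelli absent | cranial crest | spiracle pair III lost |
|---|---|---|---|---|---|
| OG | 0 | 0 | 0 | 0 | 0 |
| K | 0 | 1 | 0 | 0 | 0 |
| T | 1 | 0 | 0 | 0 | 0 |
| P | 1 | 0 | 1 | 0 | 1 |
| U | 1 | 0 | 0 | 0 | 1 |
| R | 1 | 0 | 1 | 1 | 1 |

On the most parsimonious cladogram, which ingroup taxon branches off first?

K

The outgroup has state '0' for every character, so '1' is the derived state throughout.
calcified operculum: derived state '1' in P, R, T, and U only — synapomorphy for {P, R, T, U}.
prehensile tail: derived state '1' in K only — an autapomorphy, so it tells us nothing about relationships among taxa.
ocelli absent (derived state '1') is shared by P and R — a synapomorphy uniting that clade.
cranial crest: derived state '1' in R only — an autapomorphy, so it tells us nothing about relationships among taxa.
spiracle pair III lost: derived state '1' in P, R, and U only — synapomorphy for {P, R, U}.
Most parsimonious ingroup topology: (K,(T,((P,R),U))).
K is sister to the clade containing all other ingroup taxa, so it is the earliest-diverging (most basal) ingroup lineage.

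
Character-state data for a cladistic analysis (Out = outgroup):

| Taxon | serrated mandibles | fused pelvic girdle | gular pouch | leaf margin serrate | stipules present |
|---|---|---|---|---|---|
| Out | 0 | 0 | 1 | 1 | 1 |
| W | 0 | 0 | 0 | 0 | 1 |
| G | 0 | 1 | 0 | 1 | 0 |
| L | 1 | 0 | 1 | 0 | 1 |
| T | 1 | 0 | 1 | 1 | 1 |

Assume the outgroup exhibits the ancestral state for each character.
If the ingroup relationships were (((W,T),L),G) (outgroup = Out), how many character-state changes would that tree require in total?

Map each character onto (((W,T),L),G) (rooted by Out) and count the minimum state changes it requires (Fitch parsimony):
serrated mandibles: 2; fused pelvic girdle: 1; gular pouch: 2; leaf margin serrate: 2; stipules present: 1.
Total tree length = 8.

8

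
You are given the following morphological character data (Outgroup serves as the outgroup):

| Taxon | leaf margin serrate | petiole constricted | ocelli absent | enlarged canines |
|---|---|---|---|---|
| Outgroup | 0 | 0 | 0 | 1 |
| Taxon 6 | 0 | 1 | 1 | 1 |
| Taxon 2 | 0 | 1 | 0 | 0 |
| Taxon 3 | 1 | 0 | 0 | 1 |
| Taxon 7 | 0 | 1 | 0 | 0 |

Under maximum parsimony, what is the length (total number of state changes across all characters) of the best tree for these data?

Character polarity is set by the outgroup: the derived state is whichever differs from the outgroup's state, so for enlarged canines the derived state is '0', and for the remaining characters it is '1'.
leaf margin serrate: derived state '1' in Taxon 3 only — an autapomorphy, so it tells us nothing about relationships among taxa.
Only Taxon 2, Taxon 6, and Taxon 7 show the derived state '1' for petiole constricted, supporting them as a clade.
ocelli absent: derived state '1' in Taxon 6 only — an autapomorphy, so it tells us nothing about relationships among taxa.
Only Taxon 2 and Taxon 7 show the derived state '0' for enlarged canines, supporting them as a clade.
Most parsimonious ingroup topology: ((Taxon 6,(Taxon 2,Taxon 7)),Taxon 3).
Changes per character on this tree: leaf margin serrate: 1; petiole constricted: 1; ocelli absent: 1; enlarged canines: 1.
Total = 4.

4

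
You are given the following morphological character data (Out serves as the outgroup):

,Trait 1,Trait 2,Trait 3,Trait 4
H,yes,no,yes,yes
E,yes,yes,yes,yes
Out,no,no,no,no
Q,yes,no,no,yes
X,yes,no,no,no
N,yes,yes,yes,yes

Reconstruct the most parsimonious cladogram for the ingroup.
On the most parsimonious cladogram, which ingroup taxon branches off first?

X

The outgroup has state 'no' for every character, so 'yes' is the derived state throughout.
Trait 1 (derived state 'yes') is shared by all ingroup taxa — unites the whole ingroup.
Trait 2: derived state 'yes' in E and N only — synapomorphy for {E, N}.
Trait 3 (derived state 'yes') is shared by E, H, and N — a synapomorphy uniting that clade.
Only E, H, N, and Q show the derived state 'yes' for Trait 4, supporting them as a clade.
Most parsimonious ingroup topology: ((((E,N),H),Q),X).
X is sister to the clade containing all other ingroup taxa, so it is the earliest-diverging (most basal) ingroup lineage.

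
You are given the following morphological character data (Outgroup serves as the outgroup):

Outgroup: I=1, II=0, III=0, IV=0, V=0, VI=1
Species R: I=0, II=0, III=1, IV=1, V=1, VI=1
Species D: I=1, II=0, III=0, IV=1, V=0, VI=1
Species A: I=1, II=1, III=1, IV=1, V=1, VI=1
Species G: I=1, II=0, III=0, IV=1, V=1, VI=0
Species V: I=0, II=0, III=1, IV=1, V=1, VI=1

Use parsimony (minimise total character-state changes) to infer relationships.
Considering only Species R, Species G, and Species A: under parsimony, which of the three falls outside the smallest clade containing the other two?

Character polarity is set by the outgroup: the derived state is whichever differs from the outgroup's state, so for I, VI the derived state is '0', and for the remaining characters it is '1'.
I (derived state '0') is shared by Species R and Species V — a synapomorphy uniting that clade.
II (derived state '1') is unique to Species A (autapomorphy; uninformative for grouping).
Only Species A, Species R, and Species V show the derived state '1' for III, supporting them as a clade.
IV (derived state '1') is shared by all ingroup taxa — unites the whole ingroup.
V: derived state '1' in Species A, Species G, Species R, and Species V only — synapomorphy for {Species A, Species G, Species R, Species V}.
VI: derived state '0' in Species G only — an autapomorphy, so it tells us nothing about relationships among taxa.
Most parsimonious ingroup topology: ((((Species R,Species V),Species A),Species G),Species D).
Species A and Species R share a more recent common ancestor with each other than either does with Species G, so Species G is the least closely related of the three.

Species G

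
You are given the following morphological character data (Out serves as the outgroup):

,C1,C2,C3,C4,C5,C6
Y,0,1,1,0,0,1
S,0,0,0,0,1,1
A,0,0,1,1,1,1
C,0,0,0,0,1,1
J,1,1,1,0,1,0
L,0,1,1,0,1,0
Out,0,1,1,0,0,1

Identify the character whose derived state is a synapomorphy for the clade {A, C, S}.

Character polarity is set by the outgroup: the derived state is whichever differs from the outgroup's state, so for C2, C3, C6 the derived state is '0', and for the remaining characters it is '1'.
C1: derived state '1' in J only — an autapomorphy, so it tells us nothing about relationships among taxa.
C2 (derived state '0') is shared by A, C, and S — a synapomorphy uniting that clade.
Only C and S show the derived state '0' for C3, supporting them as a clade.
C4: derived state '1' in A only — an autapomorphy, so it tells us nothing about relationships among taxa.
Only A, C, J, L, and S show the derived state '1' for C5, supporting them as a clade.
C6 (derived state '0') is shared by J and L — a synapomorphy uniting that clade.
Most parsimonious ingroup topology: (Y,((A,(C,S)),(J,L))).
The clade {A, C, S} is supported by C2: its derived state '0' occurs in exactly those taxa and in no other taxon (including the outgroup).

C2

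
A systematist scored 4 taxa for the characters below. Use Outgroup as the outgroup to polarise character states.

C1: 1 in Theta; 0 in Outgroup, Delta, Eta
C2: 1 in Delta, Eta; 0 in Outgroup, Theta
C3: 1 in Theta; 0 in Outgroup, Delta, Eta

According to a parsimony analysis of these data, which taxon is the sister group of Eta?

Delta

The outgroup has state '0' for every character, so '1' is the derived state throughout.
C1: derived state '1' in Theta only — an autapomorphy, so it tells us nothing about relationships among taxa.
C2 (derived state '1') is shared by Delta and Eta — a synapomorphy uniting that clade.
C3: derived state '1' in Theta only — an autapomorphy, so it tells us nothing about relationships among taxa.
Most parsimonious ingroup topology: ((Delta,Eta),Theta).
Eta and Delta form a cherry on this tree, so they are sister taxa.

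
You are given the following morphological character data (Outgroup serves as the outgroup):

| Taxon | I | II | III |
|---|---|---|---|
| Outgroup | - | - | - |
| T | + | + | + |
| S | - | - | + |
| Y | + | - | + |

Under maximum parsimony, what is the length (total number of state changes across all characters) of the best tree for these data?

3

The outgroup has state '-' for every character, so '+' is the derived state throughout.
I: derived state '+' in T and Y only — synapomorphy for {T, Y}.
II (derived state '+') is unique to T (autapomorphy; uninformative for grouping).
All ingroup taxa share the derived state '+' for III; it defines the ingroup but does not resolve relationships within it.
Most parsimonious ingroup topology: ((T,Y),S).
Changes per character on this tree: I: 1; II: 1; III: 1.
Total = 3.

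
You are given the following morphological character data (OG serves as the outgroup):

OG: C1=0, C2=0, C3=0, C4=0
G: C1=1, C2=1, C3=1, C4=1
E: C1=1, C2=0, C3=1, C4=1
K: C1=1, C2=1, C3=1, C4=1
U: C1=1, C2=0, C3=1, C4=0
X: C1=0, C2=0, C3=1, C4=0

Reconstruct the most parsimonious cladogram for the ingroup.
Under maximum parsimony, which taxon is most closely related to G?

The outgroup has state '0' for every character, so '1' is the derived state throughout.
C1 (derived state '1') is shared by E, G, K, and U — a synapomorphy uniting that clade.
C2: derived state '1' in G and K only — synapomorphy for {G, K}.
C3 (derived state '1') is shared by all ingroup taxa — unites the whole ingroup.
C4 (derived state '1') is shared by E, G, and K — a synapomorphy uniting that clade.
Most parsimonious ingroup topology: ((((G,K),E),U),X).
G and K form a cherry on this tree, so they are sister taxa.

K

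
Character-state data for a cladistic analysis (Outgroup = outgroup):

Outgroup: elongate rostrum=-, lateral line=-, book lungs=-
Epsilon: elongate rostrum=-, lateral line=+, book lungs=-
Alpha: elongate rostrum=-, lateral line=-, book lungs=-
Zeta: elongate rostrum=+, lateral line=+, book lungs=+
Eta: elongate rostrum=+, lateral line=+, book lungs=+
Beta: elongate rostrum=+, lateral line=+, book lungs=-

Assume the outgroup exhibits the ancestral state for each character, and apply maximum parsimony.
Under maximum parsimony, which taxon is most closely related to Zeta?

The outgroup has state '-' for every character, so '+' is the derived state throughout.
Only Beta, Eta, and Zeta show the derived state '+' for elongate rostrum, supporting them as a clade.
lateral line (derived state '+') is shared by Beta, Epsilon, Eta, and Zeta — a synapomorphy uniting that clade.
book lungs (derived state '+') is shared by Eta and Zeta — a synapomorphy uniting that clade.
Most parsimonious ingroup topology: ((Epsilon,((Zeta,Eta),Beta)),Alpha).
Zeta and Eta form a cherry on this tree, so they are sister taxa.

Eta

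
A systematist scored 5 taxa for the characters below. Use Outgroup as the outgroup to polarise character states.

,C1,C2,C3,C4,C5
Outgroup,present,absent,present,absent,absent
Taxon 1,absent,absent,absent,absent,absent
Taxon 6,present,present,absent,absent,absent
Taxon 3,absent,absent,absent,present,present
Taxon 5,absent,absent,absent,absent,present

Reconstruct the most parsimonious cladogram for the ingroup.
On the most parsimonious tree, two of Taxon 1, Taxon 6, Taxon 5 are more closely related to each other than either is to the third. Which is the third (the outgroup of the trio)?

Character polarity is set by the outgroup: the derived state is whichever differs from the outgroup's state, so for C1, C3 the derived state is 'absent', and for the remaining characters it is 'present'.
Only Taxon 1, Taxon 3, and Taxon 5 show the derived state 'absent' for C1, supporting them as a clade.
C2: derived state 'present' in Taxon 6 only — an autapomorphy, so it tells us nothing about relationships among taxa.
All ingroup taxa share the derived state 'absent' for C3; it defines the ingroup but does not resolve relationships within it.
C4: derived state 'present' in Taxon 3 only — an autapomorphy, so it tells us nothing about relationships among taxa.
C5: derived state 'present' in Taxon 3 and Taxon 5 only — synapomorphy for {Taxon 3, Taxon 5}.
Most parsimonious ingroup topology: ((Taxon 1,(Taxon 3,Taxon 5)),Taxon 6).
Taxon 1 and Taxon 5 share a more recent common ancestor with each other than either does with Taxon 6, so Taxon 6 is the least closely related of the three.

Taxon 6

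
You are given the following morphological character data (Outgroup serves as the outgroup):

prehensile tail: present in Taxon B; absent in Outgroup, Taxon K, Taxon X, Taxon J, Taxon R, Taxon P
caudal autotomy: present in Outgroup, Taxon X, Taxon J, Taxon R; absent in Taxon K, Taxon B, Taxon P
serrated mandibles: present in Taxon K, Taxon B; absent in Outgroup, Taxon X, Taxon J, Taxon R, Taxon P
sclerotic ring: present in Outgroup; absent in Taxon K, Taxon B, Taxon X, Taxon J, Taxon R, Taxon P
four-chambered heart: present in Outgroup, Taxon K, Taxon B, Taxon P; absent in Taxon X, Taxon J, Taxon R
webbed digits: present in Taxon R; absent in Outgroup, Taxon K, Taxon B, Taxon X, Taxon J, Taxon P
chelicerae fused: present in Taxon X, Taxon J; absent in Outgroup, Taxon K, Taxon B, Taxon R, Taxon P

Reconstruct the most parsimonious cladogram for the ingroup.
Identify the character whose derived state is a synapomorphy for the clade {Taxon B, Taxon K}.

Character polarity is set by the outgroup: the derived state is whichever differs from the outgroup's state, so for caudal autotomy, sclerotic ring, four-chambered heart the derived state is 'absent', and for the remaining characters it is 'present'.
prehensile tail (derived state 'present') is unique to Taxon B (autapomorphy; uninformative for grouping).
caudal autotomy: derived state 'absent' in Taxon B, Taxon K, and Taxon P only — synapomorphy for {Taxon B, Taxon K, Taxon P}.
serrated mandibles: derived state 'present' in Taxon B and Taxon K only — synapomorphy for {Taxon B, Taxon K}.
All ingroup taxa share the derived state 'absent' for sclerotic ring; it defines the ingroup but does not resolve relationships within it.
four-chambered heart (derived state 'absent') is shared by Taxon J, Taxon R, and Taxon X — a synapomorphy uniting that clade.
webbed digits: derived state 'present' in Taxon R only — an autapomorphy, so it tells us nothing about relationships among taxa.
chelicerae fused (derived state 'present') is shared by Taxon J and Taxon X — a synapomorphy uniting that clade.
Most parsimonious ingroup topology: (((Taxon K,Taxon B),Taxon P),((Taxon X,Taxon J),Taxon R)).
The clade {Taxon B, Taxon K} is supported by serrated mandibles: its derived state 'present' occurs in exactly those taxa and in no other taxon (including the outgroup).

serrated mandibles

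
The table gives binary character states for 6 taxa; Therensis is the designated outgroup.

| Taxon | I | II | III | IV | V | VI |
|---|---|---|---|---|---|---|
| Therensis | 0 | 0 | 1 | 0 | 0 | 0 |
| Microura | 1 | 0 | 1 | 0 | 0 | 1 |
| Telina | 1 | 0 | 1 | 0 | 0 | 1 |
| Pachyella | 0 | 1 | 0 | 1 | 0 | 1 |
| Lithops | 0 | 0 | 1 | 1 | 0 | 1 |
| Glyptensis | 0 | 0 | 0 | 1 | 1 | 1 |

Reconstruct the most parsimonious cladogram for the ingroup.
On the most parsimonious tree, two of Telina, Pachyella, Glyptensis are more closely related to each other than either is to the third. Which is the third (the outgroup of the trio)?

Telina

Character polarity is set by the outgroup: the derived state is whichever differs from the outgroup's state, so for III the derived state is '0', and for the remaining characters it is '1'.
Only Microura and Telina show the derived state '1' for I, supporting them as a clade.
II (derived state '1') is unique to Pachyella (autapomorphy; uninformative for grouping).
III (derived state '0') is shared by Glyptensis and Pachyella — a synapomorphy uniting that clade.
Only Glyptensis, Lithops, and Pachyella show the derived state '1' for IV, supporting them as a clade.
V: derived state '1' in Glyptensis only — an autapomorphy, so it tells us nothing about relationships among taxa.
All ingroup taxa share the derived state '1' for VI; it defines the ingroup but does not resolve relationships within it.
Most parsimonious ingroup topology: ((Microura,Telina),((Pachyella,Glyptensis),Lithops)).
Glyptensis and Pachyella share a more recent common ancestor with each other than either does with Telina, so Telina is the least closely related of the three.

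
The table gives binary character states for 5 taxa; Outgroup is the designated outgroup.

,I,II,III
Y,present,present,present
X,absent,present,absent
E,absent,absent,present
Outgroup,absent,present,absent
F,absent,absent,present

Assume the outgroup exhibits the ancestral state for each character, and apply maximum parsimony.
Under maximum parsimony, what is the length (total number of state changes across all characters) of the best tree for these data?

Character polarity is set by the outgroup: the derived state is whichever differs from the outgroup's state, so for II the derived state is 'absent', and for the remaining characters it is 'present'.
I: derived state 'present' in Y only — an autapomorphy, so it tells us nothing about relationships among taxa.
Only E and F show the derived state 'absent' for II, supporting them as a clade.
III: derived state 'present' in E, F, and Y only — synapomorphy for {E, F, Y}.
Most parsimonious ingroup topology: (((F,E),Y),X).
Changes per character on this tree: I: 1; II: 1; III: 1.
Total = 3.

3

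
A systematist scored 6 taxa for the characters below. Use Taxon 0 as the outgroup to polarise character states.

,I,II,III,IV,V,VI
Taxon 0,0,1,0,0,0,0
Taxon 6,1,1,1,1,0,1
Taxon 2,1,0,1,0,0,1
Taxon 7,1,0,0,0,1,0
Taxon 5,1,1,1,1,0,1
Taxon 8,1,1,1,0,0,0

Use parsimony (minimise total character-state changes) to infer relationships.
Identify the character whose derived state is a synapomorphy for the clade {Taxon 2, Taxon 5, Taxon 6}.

Character polarity is set by the outgroup: the derived state is whichever differs from the outgroup's state, so for II the derived state is '0', and for the remaining characters it is '1'.
All ingroup taxa share the derived state '1' for I; it defines the ingroup but does not resolve relationships within it.
II (state '0') occurs in Taxon 2 and Taxon 7 but conflicts with the nesting implied by the other characters — most parsimoniously interpreted as homoplasy.
III: derived state '1' in Taxon 2, Taxon 5, Taxon 6, and Taxon 8 only — synapomorphy for {Taxon 2, Taxon 5, Taxon 6, Taxon 8}.
Only Taxon 5 and Taxon 6 show the derived state '1' for IV, supporting them as a clade.
V (derived state '1') is unique to Taxon 7 (autapomorphy; uninformative for grouping).
Only Taxon 2, Taxon 5, and Taxon 6 show the derived state '1' for VI, supporting them as a clade.
Most parsimonious ingroup topology: ((((Taxon 6,Taxon 5),Taxon 2),Taxon 8),Taxon 7).
The clade {Taxon 2, Taxon 5, Taxon 6} is supported by VI: its derived state '1' occurs in exactly those taxa and in no other taxon (including the outgroup).

VI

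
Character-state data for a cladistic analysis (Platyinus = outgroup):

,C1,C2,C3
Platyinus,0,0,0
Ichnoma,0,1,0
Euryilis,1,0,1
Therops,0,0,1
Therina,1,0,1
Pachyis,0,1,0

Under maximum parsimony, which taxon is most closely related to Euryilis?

The outgroup has state '0' for every character, so '1' is the derived state throughout.
Only Euryilis and Therina show the derived state '1' for C1, supporting them as a clade.
C2 (derived state '1') is shared by Ichnoma and Pachyis — a synapomorphy uniting that clade.
C3: derived state '1' in Euryilis, Therina, and Therops only — synapomorphy for {Euryilis, Therina, Therops}.
Most parsimonious ingroup topology: ((Ichnoma,Pachyis),((Euryilis,Therina),Therops)).
Euryilis and Therina form a cherry on this tree, so they are sister taxa.

Therina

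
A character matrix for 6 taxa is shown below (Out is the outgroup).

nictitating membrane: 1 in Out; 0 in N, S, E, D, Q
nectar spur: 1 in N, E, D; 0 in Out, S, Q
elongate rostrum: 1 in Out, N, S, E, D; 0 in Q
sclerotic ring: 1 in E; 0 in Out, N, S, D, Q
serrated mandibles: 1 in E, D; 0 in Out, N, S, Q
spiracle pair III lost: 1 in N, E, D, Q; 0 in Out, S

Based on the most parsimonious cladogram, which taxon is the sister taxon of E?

Character polarity is set by the outgroup: the derived state is whichever differs from the outgroup's state, so for nictitating membrane, elongate rostrum the derived state is '0', and for the remaining characters it is '1'.
nictitating membrane (derived state '0') is shared by all ingroup taxa — unites the whole ingroup.
nectar spur: derived state '1' in D, E, and N only — synapomorphy for {D, E, N}.
elongate rostrum: derived state '0' in Q only — an autapomorphy, so it tells us nothing about relationships among taxa.
sclerotic ring: derived state '1' in E only — an autapomorphy, so it tells us nothing about relationships among taxa.
serrated mandibles (derived state '1') is shared by D and E — a synapomorphy uniting that clade.
spiracle pair III lost: derived state '1' in D, E, N, and Q only — synapomorphy for {D, E, N, Q}.
Most parsimonious ingroup topology: (((N,(E,D)),Q),S).
E and D form a cherry on this tree, so they are sister taxa.

D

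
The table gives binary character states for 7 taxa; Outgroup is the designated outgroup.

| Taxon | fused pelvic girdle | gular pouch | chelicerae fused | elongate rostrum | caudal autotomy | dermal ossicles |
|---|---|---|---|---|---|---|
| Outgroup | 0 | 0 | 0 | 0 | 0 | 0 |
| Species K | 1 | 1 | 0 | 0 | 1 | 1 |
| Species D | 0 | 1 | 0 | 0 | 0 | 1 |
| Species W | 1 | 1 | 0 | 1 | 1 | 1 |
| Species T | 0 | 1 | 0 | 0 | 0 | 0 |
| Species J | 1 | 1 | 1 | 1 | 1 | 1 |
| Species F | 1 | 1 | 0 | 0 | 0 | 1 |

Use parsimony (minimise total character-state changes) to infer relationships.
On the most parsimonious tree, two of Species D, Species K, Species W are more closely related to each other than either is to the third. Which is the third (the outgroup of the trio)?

The outgroup has state '0' for every character, so '1' is the derived state throughout.
Only Species F, Species J, Species K, and Species W show the derived state '1' for fused pelvic girdle, supporting them as a clade.
gular pouch (derived state '1') is shared by all ingroup taxa — unites the whole ingroup.
chelicerae fused: derived state '1' in Species J only — an autapomorphy, so it tells us nothing about relationships among taxa.
elongate rostrum: derived state '1' in Species J and Species W only — synapomorphy for {Species J, Species W}.
caudal autotomy: derived state '1' in Species J, Species K, and Species W only — synapomorphy for {Species J, Species K, Species W}.
Only Species D, Species F, Species J, Species K, and Species W show the derived state '1' for dermal ossicles, supporting them as a clade.
Most parsimonious ingroup topology: ((((Species K,(Species W,Species J)),Species F),Species D),Species T).
Species K and Species W share a more recent common ancestor with each other than either does with Species D, so Species D is the least closely related of the three.

Species D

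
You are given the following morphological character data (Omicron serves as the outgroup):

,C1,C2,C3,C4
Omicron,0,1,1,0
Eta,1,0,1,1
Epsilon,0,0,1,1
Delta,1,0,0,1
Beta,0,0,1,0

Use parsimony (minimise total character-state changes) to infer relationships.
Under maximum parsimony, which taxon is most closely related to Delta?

Eta

Character polarity is set by the outgroup: the derived state is whichever differs from the outgroup's state, so for C2, C3 the derived state is '0', and for the remaining characters it is '1'.
Only Delta and Eta show the derived state '1' for C1, supporting them as a clade.
All ingroup taxa share the derived state '0' for C2; it defines the ingroup but does not resolve relationships within it.
C3: derived state '0' in Delta only — an autapomorphy, so it tells us nothing about relationships among taxa.
C4 (derived state '1') is shared by Delta, Epsilon, and Eta — a synapomorphy uniting that clade.
Most parsimonious ingroup topology: (((Eta,Delta),Epsilon),Beta).
Delta and Eta form a cherry on this tree, so they are sister taxa.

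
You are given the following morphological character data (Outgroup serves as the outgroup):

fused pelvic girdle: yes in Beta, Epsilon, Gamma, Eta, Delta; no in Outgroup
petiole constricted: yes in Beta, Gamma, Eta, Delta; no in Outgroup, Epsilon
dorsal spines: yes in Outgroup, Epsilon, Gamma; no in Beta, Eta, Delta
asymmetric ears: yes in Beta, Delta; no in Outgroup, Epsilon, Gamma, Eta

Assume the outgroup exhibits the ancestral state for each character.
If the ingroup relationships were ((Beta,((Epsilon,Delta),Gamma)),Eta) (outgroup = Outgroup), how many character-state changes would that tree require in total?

Map each character onto ((Beta,((Epsilon,Delta),Gamma)),Eta) (rooted by Outgroup) and count the minimum state changes it requires (Fitch parsimony):
fused pelvic girdle: 1; petiole constricted: 2; dorsal spines: 3; asymmetric ears: 2.
Total tree length = 8.

8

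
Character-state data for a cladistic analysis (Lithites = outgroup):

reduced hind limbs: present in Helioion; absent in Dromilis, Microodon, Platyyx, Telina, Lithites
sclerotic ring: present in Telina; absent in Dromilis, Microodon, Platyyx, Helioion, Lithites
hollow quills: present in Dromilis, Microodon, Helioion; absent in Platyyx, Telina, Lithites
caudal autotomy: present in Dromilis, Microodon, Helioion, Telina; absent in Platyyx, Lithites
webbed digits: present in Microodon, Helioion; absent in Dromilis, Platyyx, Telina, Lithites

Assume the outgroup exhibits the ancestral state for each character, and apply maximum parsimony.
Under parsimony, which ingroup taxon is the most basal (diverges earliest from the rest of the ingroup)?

The outgroup has state 'absent' for every character, so 'present' is the derived state throughout.
reduced hind limbs (derived state 'present') is unique to Helioion (autapomorphy; uninformative for grouping).
sclerotic ring (derived state 'present') is unique to Telina (autapomorphy; uninformative for grouping).
Only Dromilis, Helioion, and Microodon show the derived state 'present' for hollow quills, supporting them as a clade.
caudal autotomy: derived state 'present' in Dromilis, Helioion, Microodon, and Telina only — synapomorphy for {Dromilis, Helioion, Microodon, Telina}.
Only Helioion and Microodon show the derived state 'present' for webbed digits, supporting them as a clade.
Most parsimonious ingroup topology: ((((Microodon,Helioion),Dromilis),Telina),Platyyx).
Platyyx is sister to the clade containing all other ingroup taxa, so it is the earliest-diverging (most basal) ingroup lineage.

Platyyx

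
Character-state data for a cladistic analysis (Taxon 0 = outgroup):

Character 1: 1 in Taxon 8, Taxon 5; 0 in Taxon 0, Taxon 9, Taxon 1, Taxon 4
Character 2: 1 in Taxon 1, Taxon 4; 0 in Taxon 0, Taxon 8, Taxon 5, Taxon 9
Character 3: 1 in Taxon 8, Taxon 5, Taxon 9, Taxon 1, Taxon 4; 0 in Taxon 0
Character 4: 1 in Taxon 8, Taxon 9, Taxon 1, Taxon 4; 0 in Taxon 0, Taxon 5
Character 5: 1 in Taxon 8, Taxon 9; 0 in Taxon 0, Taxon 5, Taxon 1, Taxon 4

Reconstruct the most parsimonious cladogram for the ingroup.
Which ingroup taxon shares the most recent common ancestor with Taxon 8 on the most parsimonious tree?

The outgroup has state '0' for every character, so '1' is the derived state throughout.
Character 1 (state '1') occurs in Taxon 5 and Taxon 8 but conflicts with the nesting implied by the other characters — most parsimoniously interpreted as homoplasy.
Character 2 (derived state '1') is shared by Taxon 1 and Taxon 4 — a synapomorphy uniting that clade.
All ingroup taxa share the derived state '1' for Character 3; it defines the ingroup but does not resolve relationships within it.
Character 4: derived state '1' in Taxon 1, Taxon 4, Taxon 8, and Taxon 9 only — synapomorphy for {Taxon 1, Taxon 4, Taxon 8, Taxon 9}.
Character 5: derived state '1' in Taxon 8 and Taxon 9 only — synapomorphy for {Taxon 8, Taxon 9}.
Most parsimonious ingroup topology: (((Taxon 8,Taxon 9),(Taxon 1,Taxon 4)),Taxon 5).
Taxon 8 and Taxon 9 form a cherry on this tree, so they are sister taxa.

Taxon 9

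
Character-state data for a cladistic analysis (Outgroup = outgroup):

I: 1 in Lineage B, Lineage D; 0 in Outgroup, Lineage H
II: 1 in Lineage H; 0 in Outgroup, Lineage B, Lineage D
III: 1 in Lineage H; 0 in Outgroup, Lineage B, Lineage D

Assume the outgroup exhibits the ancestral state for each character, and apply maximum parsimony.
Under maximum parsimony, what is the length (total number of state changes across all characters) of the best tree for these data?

3

The outgroup has state '0' for every character, so '1' is the derived state throughout.
Only Lineage B and Lineage D show the derived state '1' for I, supporting them as a clade.
II (derived state '1') is unique to Lineage H (autapomorphy; uninformative for grouping).
III: derived state '1' in Lineage H only — an autapomorphy, so it tells us nothing about relationships among taxa.
Most parsimonious ingroup topology: (Lineage H,(Lineage B,Lineage D)).
Changes per character on this tree: I: 1; II: 1; III: 1.
Total = 3.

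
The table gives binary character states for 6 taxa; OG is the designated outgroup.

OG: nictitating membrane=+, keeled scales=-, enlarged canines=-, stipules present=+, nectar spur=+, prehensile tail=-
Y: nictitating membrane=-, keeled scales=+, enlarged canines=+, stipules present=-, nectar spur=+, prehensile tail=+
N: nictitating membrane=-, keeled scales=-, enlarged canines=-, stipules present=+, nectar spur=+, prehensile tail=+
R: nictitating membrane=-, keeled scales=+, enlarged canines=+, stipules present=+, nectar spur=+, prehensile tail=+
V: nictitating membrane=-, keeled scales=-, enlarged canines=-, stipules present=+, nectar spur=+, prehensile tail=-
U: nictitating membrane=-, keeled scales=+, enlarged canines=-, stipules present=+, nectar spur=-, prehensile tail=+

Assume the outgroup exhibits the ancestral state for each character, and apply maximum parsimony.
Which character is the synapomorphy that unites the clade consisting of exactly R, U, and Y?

Character polarity is set by the outgroup: the derived state is whichever differs from the outgroup's state, so for nictitating membrane, stipules present, nectar spur the derived state is '-', and for the remaining characters it is '+'.
nictitating membrane (derived state '-') is shared by all ingroup taxa — unites the whole ingroup.
keeled scales (derived state '+') is shared by R, U, and Y — a synapomorphy uniting that clade.
Only R and Y show the derived state '+' for enlarged canines, supporting them as a clade.
stipules present: derived state '-' in Y only — an autapomorphy, so it tells us nothing about relationships among taxa.
nectar spur: derived state '-' in U only — an autapomorphy, so it tells us nothing about relationships among taxa.
prehensile tail: derived state '+' in N, R, U, and Y only — synapomorphy for {N, R, U, Y}.
Most parsimonious ingroup topology: ((((Y,R),U),N),V).
The clade {R, U, Y} is supported by keeled scales: its derived state '+' occurs in exactly those taxa and in no other taxon (including the outgroup).

keeled scales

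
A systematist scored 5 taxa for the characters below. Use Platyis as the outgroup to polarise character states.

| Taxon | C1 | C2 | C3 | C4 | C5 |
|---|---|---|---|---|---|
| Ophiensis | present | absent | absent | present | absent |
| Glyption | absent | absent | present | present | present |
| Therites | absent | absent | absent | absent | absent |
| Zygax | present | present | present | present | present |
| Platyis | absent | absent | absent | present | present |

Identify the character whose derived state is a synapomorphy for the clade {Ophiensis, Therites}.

Character polarity is set by the outgroup: the derived state is whichever differs from the outgroup's state, so for C4, C5 the derived state is 'absent', and for the remaining characters it is 'present'.
C1 (state 'present') occurs in Ophiensis and Zygax but conflicts with the nesting implied by the other characters — most parsimoniously interpreted as homoplasy.
C2: derived state 'present' in Zygax only — an autapomorphy, so it tells us nothing about relationships among taxa.
C3 (derived state 'present') is shared by Glyption and Zygax — a synapomorphy uniting that clade.
C4: derived state 'absent' in Therites only — an autapomorphy, so it tells us nothing about relationships among taxa.
Only Ophiensis and Therites show the derived state 'absent' for C5, supporting them as a clade.
Most parsimonious ingroup topology: ((Ophiensis,Therites),(Zygax,Glyption)).
The clade {Ophiensis, Therites} is supported by C5: its derived state 'absent' occurs in exactly those taxa and in no other taxon (including the outgroup).

C5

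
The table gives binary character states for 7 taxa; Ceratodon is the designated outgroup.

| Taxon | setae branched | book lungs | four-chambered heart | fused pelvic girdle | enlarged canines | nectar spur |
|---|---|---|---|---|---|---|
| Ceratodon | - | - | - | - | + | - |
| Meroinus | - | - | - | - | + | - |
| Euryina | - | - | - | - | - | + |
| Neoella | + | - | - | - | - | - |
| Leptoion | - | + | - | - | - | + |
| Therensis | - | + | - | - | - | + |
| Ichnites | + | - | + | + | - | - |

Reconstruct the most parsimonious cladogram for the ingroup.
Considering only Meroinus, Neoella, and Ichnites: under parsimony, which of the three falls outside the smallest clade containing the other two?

Character polarity is set by the outgroup: the derived state is whichever differs from the outgroup's state, so for enlarged canines the derived state is '-', and for the remaining characters it is '+'.
setae branched (derived state '+') is shared by Ichnites and Neoella — a synapomorphy uniting that clade.
book lungs (derived state '+') is shared by Leptoion and Therensis — a synapomorphy uniting that clade.
four-chambered heart (derived state '+') is unique to Ichnites (autapomorphy; uninformative for grouping).
fused pelvic girdle (derived state '+') is unique to Ichnites (autapomorphy; uninformative for grouping).
enlarged canines (derived state '-') is shared by Euryina, Ichnites, Leptoion, Neoella, and Therensis — a synapomorphy uniting that clade.
nectar spur (derived state '+') is shared by Euryina, Leptoion, and Therensis — a synapomorphy uniting that clade.
Most parsimonious ingroup topology: (Meroinus,((Euryina,(Leptoion,Therensis)),(Neoella,Ichnites))).
Neoella and Ichnites share a more recent common ancestor with each other than either does with Meroinus, so Meroinus is the least closely related of the three.

Meroinus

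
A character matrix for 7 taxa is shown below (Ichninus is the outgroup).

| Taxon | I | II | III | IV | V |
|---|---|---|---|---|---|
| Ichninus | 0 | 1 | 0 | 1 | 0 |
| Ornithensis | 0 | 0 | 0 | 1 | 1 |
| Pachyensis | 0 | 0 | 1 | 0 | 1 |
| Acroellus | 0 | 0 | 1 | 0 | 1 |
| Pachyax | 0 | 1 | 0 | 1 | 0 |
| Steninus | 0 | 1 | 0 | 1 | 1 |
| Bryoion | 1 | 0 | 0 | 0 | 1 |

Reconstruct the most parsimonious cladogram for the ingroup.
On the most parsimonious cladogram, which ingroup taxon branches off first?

Pachyax

Character polarity is set by the outgroup: the derived state is whichever differs from the outgroup's state, so for II, IV the derived state is '0', and for the remaining characters it is '1'.
I (derived state '1') is unique to Bryoion (autapomorphy; uninformative for grouping).
II: derived state '0' in Acroellus, Bryoion, Ornithensis, and Pachyensis only — synapomorphy for {Acroellus, Bryoion, Ornithensis, Pachyensis}.
Only Acroellus and Pachyensis show the derived state '1' for III, supporting them as a clade.
Only Acroellus, Bryoion, and Pachyensis show the derived state '0' for IV, supporting them as a clade.
V: derived state '1' in Acroellus, Bryoion, Ornithensis, Pachyensis, and Steninus only — synapomorphy for {Acroellus, Bryoion, Ornithensis, Pachyensis, Steninus}.
Most parsimonious ingroup topology: (((Ornithensis,((Pachyensis,Acroellus),Bryoion)),Steninus),Pachyax).
Pachyax is sister to the clade containing all other ingroup taxa, so it is the earliest-diverging (most basal) ingroup lineage.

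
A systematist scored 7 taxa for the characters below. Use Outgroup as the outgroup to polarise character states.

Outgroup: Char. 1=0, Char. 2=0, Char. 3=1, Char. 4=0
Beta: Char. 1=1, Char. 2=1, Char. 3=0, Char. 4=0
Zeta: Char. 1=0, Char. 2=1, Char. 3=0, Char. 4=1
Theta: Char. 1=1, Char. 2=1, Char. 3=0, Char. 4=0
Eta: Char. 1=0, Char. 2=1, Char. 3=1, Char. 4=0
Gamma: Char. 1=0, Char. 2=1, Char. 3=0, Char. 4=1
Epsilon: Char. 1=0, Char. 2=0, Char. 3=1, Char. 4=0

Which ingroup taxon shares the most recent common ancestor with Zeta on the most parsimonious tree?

Character polarity is set by the outgroup: the derived state is whichever differs from the outgroup's state, so for Char. 3 the derived state is '0', and for the remaining characters it is '1'.
Char. 1: derived state '1' in Beta and Theta only — synapomorphy for {Beta, Theta}.
Char. 2: derived state '1' in Beta, Eta, Gamma, Theta, and Zeta only — synapomorphy for {Beta, Eta, Gamma, Theta, Zeta}.
Char. 3: derived state '0' in Beta, Gamma, Theta, and Zeta only — synapomorphy for {Beta, Gamma, Theta, Zeta}.
Char. 4: derived state '1' in Gamma and Zeta only — synapomorphy for {Gamma, Zeta}.
Most parsimonious ingroup topology: ((((Beta,Theta),(Zeta,Gamma)),Eta),Epsilon).
Zeta and Gamma form a cherry on this tree, so they are sister taxa.

Gamma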